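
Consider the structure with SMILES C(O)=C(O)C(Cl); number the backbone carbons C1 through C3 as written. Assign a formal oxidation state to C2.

+1

Each bond to a more electronegative atom (O, N, halogen) counts +1, each bond to a less electronegative atom (H, metal, B, Si) counts −1, and each C–C bond counts 0.
C2 has a double bond to C (2×0 = 0), one bond to C (0), one bond to O (+1).
Oxidation state = 0 + 0 + 1 = +1.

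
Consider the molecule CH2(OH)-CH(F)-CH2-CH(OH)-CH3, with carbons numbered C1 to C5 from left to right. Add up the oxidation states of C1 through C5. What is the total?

Tallying each carbon's bonds:
C1: 1C, 2H, 1O → 0 − 2 + 1 = -1
C2: 2C, 1H, 1F → 0 − 1 + 1 = 0
C3: 2C, 2H → 0 − 2 = -2
C4: 2C, 1H, 1O → 0 − 1 + 1 = 0
C5: 1C, 3H → 0 − 3 = -3
Sum = -1 + 0 − 2 + 0 − 3 = -6.

-6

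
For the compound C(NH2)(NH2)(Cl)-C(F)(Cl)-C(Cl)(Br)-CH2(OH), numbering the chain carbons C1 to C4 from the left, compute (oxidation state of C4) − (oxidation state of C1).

C4: 1C, 2H, 1O → 0 − 2 + 1 = -1
C1: 1C, 2N, 1Cl → 0 + 2 + 1 = +3
Difference: -1 − (+3) = -4.

-4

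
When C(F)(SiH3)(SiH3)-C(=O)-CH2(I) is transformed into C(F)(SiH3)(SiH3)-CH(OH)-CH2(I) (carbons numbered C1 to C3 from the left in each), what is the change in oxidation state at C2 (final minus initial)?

Before: C2 has 2 bonds to C, 2 bonds to O → oxidation state +2.
After: C2 has 2 bonds to C, 1 bond to H, 1 bond to O → oxidation state 0.
Δ = 0 − (+2) = -2, so this is a reduction at C2.

-2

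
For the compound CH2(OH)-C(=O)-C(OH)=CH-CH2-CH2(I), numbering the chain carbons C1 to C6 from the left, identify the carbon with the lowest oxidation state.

Tallying each carbon's bonds:
C1: 1C, 2H, 1O → 0 − 2 + 1 = -1
C2: 2C, 2O → 0 + 2 = +2
C3: 3C, 1O → 0 + 1 = +1
C4: 3C, 1H → 0 − 1 = -1
C5: 2C, 2H → 0 − 2 = -2
C6: 1C, 2H, 1I → 0 − 2 + 1 = -1
The most reduced carbon is C5 at -2.

C5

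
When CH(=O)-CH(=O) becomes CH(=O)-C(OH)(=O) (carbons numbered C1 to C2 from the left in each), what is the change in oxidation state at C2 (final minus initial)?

Before: C2 has 1 bond to C, 1 bond to H, 2 bonds to O → oxidation state +1.
After: C2 has 1 bond to C, 3 bonds to O → oxidation state +3.
Δ = +3 − (+1) = +2, so this is an oxidation at C2.

+2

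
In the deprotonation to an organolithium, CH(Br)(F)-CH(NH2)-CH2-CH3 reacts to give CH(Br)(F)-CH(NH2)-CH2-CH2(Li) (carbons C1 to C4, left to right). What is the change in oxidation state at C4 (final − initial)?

Before: C4 has 1 bond to C, 3 bonds to H → oxidation state -3.
After: C4 has 1 bond to C, 2 bonds to H, 1 bond to Li → oxidation state -3.
Δ = -3 − (-3) = 0, so no net redox change at C4.

0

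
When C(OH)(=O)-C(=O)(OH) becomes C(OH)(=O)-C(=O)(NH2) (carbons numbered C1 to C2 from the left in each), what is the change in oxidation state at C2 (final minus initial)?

0

Before: C2 has 1 bond to C, 3 bonds to O → oxidation state +3.
After: C2 has 1 bond to C, 2 bonds to O, 1 bond to N → oxidation state +3.
Δ = +3 − (+3) = 0, so no net redox change at C2.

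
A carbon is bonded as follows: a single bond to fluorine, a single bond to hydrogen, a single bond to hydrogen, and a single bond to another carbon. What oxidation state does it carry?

Bonds to more-electronegative neighbours contribute +1 each, bonds to H or metals contribute −1 each, and C–C bonds contribute 0.
The carbon has one bond to C (0), one bond to H (-1), one bond to F (+1), one bond to H (-1).
Oxidation state = 0 − 1 + 1 − 1 = -1.

-1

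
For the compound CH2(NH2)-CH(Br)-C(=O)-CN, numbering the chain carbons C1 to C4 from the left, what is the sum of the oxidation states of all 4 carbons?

+4

Count +1 for every bond to an atom more electronegative than carbon and −1 for every bond to one less electronegative; C–C bonds are 0. Tallying each carbon:
C1: 1C, 2H, 1N → 0 − 2 + 1 = -1
C2: 2C, 1H, 1Br → 0 − 1 + 1 = 0
C3: 2C, 2O → 0 + 2 = +2
C4: 1C, 3N → 0 + 3 = +3
Sum = -1 + 0 + 2 + 3 = +4.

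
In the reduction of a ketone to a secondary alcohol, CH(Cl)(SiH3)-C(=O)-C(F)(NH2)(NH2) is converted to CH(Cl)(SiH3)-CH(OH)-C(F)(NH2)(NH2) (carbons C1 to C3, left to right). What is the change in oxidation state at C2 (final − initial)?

Before: C2 has 2 bonds to C, 2 bonds to O → oxidation state +2.
After: C2 has 2 bonds to C, 1 bond to H, 1 bond to O → oxidation state 0.
Δ = 0 − (+2) = -2, so this is a reduction at C2.

-2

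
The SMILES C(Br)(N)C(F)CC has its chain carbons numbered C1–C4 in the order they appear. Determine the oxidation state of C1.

C1 has one bond to C (0), one bond to Br (+1), one bond to N (+1), one bond to H (-1).
Oxidation state = 0 + 1 + 1 − 1 = +1.

+1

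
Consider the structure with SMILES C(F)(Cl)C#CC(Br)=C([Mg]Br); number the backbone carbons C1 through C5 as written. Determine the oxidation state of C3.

0

Count +1 for every bond to an atom more electronegative than carbon and −1 for every bond to one less electronegative; C–C bonds are 0.
C3 has a triple bond to C (3×0 = 0), one bond to C (0).
Oxidation state = 0 + 0 = 0.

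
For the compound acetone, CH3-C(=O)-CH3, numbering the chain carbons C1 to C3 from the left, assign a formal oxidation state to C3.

-3

C3 has one bond to H (-1), one bond to H (-1), one bond to H (-1), one bond to C (0).
Oxidation state = -1 − 1 − 1 + 0 = -3.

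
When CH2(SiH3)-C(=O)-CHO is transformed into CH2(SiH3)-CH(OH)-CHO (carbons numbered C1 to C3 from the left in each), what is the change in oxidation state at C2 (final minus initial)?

-2

Before: C2 has 2 bonds to C, 2 bonds to O → oxidation state +2.
After: C2 has 2 bonds to C, 1 bond to H, 1 bond to O → oxidation state 0.
Δ = 0 − (+2) = -2, so this is a reduction at C2.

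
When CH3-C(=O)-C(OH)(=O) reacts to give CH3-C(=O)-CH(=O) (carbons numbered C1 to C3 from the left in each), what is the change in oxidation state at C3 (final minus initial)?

Before: C3 has 1 bond to C, 3 bonds to O → oxidation state +3.
After: C3 has 1 bond to C, 1 bond to H, 2 bonds to O → oxidation state +1.
Δ = +1 − (+3) = -2, so this is a reduction at C3.

-2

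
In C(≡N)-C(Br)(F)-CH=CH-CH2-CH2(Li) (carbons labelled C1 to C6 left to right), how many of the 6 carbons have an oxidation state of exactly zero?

0

Count +1 for every bond to an atom more electronegative than carbon and −1 for every bond to one less electronegative; C–C bonds are 0. Tallying each carbon:
C1: 1C, 3N → 0 + 3 = +3
C2: 2C, 1F, 1Br → 0 + 1 + 1 = +2
C3: 3C, 1H → 0 − 1 = -1
C4: 3C, 1H → 0 − 1 = -1
C5: 2C, 2H → 0 − 2 = -2
C6: 1C, 2H, 1Li → 0 − 2 − 1 = -3
0 carbons meet the condition.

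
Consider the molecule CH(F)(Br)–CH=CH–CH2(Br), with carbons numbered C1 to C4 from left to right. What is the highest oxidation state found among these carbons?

+1

Tallying each carbon's bonds:
C1: 1C, 1H, 1F, 1Br → 0 − 1 + 1 + 1 = +1
C2: 3C, 1H → 0 − 1 = -1
C3: 3C, 1H → 0 − 1 = -1
C4: 1C, 2H, 1Br → 0 − 2 + 1 = -1
The highest value is +1.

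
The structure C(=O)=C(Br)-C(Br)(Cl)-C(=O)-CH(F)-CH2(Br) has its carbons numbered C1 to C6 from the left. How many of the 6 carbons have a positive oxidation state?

Tallying each carbon's bonds:
C1: 2C, 2O → 0 + 2 = +2
C2: 3C, 1Br → 0 + 1 = +1
C3: 2C, 1Cl, 1Br → 0 + 1 + 1 = +2
C4: 2C, 2O → 0 + 2 = +2
C5: 2C, 1H, 1F → 0 − 1 + 1 = 0
C6: 1C, 2H, 1Br → 0 − 2 + 1 = -1
4 carbons (C1, C2, C3, C4) meet the condition.

4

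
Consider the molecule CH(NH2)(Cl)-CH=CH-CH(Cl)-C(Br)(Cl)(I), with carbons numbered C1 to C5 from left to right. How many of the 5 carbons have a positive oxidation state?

2

Tallying each carbon's bonds:
C1: 1C, 1H, 1N, 1Cl → 0 − 1 + 1 + 1 = +1
C2: 3C, 1H → 0 − 1 = -1
C3: 3C, 1H → 0 − 1 = -1
C4: 2C, 1H, 1Cl → 0 − 1 + 1 = 0
C5: 1C, 1Cl, 1Br, 1I → 0 + 1 + 1 + 1 = +3
2 carbons (C1, C5) meet the condition.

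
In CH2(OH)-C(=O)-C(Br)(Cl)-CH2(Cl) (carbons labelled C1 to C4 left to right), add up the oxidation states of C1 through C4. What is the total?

+2

Tallying each carbon's bonds:
C1: 1C, 2H, 1O → 0 − 2 + 1 = -1
C2: 2C, 2O → 0 + 2 = +2
C3: 2C, 1Cl, 1Br → 0 + 1 + 1 = +2
C4: 1C, 2H, 1Cl → 0 − 2 + 1 = -1
Sum = -1 + 2 + 2 − 1 = +2.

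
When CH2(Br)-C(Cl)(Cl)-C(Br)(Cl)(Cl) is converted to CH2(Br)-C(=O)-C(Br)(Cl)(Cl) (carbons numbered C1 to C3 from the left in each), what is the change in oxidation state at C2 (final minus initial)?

Before: C2 has 2 bonds to C, 2 bonds to Cl → oxidation state +2.
After: C2 has 2 bonds to C, 2 bonds to O → oxidation state +2.
Δ = +2 − (+2) = 0, so no net redox change at C2.

0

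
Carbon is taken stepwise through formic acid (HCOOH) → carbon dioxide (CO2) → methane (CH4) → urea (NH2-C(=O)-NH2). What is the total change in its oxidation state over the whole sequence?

Carbon oxidation states along the series — formic acid: +2, carbon dioxide: +4, methane: -4, urea: +4.
Net change = +4 − (+2) = +2.

+2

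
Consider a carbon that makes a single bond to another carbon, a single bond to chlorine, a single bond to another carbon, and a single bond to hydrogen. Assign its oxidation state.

0

The carbon has one bond to C (0), one bond to C (0), one bond to H (-1), one bond to Cl (+1).
Oxidation state = 0 + 0 − 1 + 1 = 0.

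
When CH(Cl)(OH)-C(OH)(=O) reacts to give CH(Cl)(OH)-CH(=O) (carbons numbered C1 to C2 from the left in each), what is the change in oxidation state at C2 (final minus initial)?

-2

Before: C2 has 1 bond to C, 3 bonds to O → oxidation state +3.
After: C2 has 1 bond to C, 1 bond to H, 2 bonds to O → oxidation state +1.
Δ = +1 − (+3) = -2, so this is a reduction at C2.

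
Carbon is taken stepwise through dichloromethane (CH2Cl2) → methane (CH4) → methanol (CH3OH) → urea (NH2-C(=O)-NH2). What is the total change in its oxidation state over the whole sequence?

Carbon oxidation states along the series — dichloromethane: 0, methane: -4, methanol: -2, urea: +4.
Net change = +4 − (0) = +4.

+4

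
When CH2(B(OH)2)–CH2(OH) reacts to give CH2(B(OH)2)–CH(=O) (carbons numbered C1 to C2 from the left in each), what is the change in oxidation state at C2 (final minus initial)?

Before: C2 has 1 bond to C, 2 bonds to H, 1 bond to O → oxidation state -1.
After: C2 has 1 bond to C, 1 bond to H, 2 bonds to O → oxidation state +1.
Δ = +1 − (-1) = +2, so this is an oxidation at C2.

+2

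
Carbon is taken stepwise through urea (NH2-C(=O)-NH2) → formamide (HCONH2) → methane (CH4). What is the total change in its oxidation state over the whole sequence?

Carbon oxidation states along the series — urea: +4, formamide: +2, methane: -4.
Net change = -4 − (+4) = -8.

-8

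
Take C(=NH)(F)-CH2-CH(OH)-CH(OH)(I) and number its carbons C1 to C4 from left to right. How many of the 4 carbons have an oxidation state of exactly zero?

1

Bonds to more-electronegative neighbours contribute +1 each, bonds to H or metals contribute −1 each, and C–C bonds contribute 0. Tallying each carbon:
C1: 1C, 2N, 1F → 0 + 2 + 1 = +3
C2: 2C, 2H → 0 − 2 = -2
C3: 2C, 1H, 1O → 0 − 1 + 1 = 0
C4: 1C, 1H, 1O, 1I → 0 − 1 + 1 + 1 = +1
1 carbon (C3) meets the condition.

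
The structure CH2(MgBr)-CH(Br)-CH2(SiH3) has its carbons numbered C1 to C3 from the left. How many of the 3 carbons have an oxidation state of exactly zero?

Tallying each carbon's bonds:
C1: 1C, 2H, 1Mg → 0 − 2 − 1 = -3
C2: 2C, 1H, 1Br → 0 − 1 + 1 = 0
C3: 1C, 2H, 1Si → 0 − 2 − 1 = -3
1 carbon (C2) meets the condition.

1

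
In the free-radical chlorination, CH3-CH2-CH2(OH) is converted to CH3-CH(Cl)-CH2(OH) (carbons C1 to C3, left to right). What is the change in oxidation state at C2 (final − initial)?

Before: C2 has 2 bonds to C, 2 bonds to H → oxidation state -2.
After: C2 has 2 bonds to C, 1 bond to H, 1 bond to Cl → oxidation state 0.
Δ = 0 − (-2) = +2, so this is an oxidation at C2.

+2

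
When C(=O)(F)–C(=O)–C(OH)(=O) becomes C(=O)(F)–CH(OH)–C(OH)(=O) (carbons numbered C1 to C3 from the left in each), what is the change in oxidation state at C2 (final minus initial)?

-2

Before: C2 has 2 bonds to C, 2 bonds to O → oxidation state +2.
After: C2 has 2 bonds to C, 1 bond to H, 1 bond to O → oxidation state 0.
Δ = 0 − (+2) = -2, so this is a reduction at C2.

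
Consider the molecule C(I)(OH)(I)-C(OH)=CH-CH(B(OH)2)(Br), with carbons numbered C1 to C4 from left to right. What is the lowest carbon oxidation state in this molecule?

-1

Assign +1 per bond to O/N/halogen, −1 per bond to H or an electropositive element, and 0 per bond to carbon. Tallying each carbon:
C1: 1C, 1O, 2I → 0 + 1 + 2 = +3
C2: 3C, 1O → 0 + 1 = +1
C3: 3C, 1H → 0 − 1 = -1
C4: 1C, 1H, 1Br, 1B → 0 − 1 + 1 − 1 = -1
The lowest value is -1.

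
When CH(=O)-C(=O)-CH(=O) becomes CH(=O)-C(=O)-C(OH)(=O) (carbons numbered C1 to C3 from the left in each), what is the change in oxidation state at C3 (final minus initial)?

Before: C3 has 1 bond to C, 1 bond to H, 2 bonds to O → oxidation state +1.
After: C3 has 1 bond to C, 3 bonds to O → oxidation state +3.
Δ = +3 − (+1) = +2, so this is an oxidation at C3.

+2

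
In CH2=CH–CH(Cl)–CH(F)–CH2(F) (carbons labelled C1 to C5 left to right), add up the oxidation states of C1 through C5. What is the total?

Tallying each carbon's bonds:
C1: 2C, 2H → 0 − 2 = -2
C2: 3C, 1H → 0 − 1 = -1
C3: 2C, 1H, 1Cl → 0 − 1 + 1 = 0
C4: 2C, 1H, 1F → 0 − 1 + 1 = 0
C5: 1C, 2H, 1F → 0 − 2 + 1 = -1
Sum = -2 − 1 + 0 + 0 − 1 = -4.

-4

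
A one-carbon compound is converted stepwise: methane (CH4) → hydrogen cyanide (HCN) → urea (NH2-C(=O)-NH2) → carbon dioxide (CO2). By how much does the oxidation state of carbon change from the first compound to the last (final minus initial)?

+8

Carbon oxidation states along the series — methane: -4, hydrogen cyanide: +2, urea: +4, carbon dioxide: +4.
Net change = +4 − (-4) = +8.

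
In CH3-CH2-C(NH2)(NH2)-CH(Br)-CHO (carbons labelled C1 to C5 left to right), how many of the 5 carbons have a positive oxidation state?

2

Assign +1 per bond to O/N/halogen, −1 per bond to H or an electropositive element, and 0 per bond to carbon. Tallying each carbon:
C1: 1C, 3H → 0 − 3 = -3
C2: 2C, 2H → 0 − 2 = -2
C3: 2C, 2N → 0 + 2 = +2
C4: 2C, 1H, 1Br → 0 − 1 + 1 = 0
C5: 1C, 1H, 2O → 0 − 1 + 2 = +1
2 carbons (C3, C5) meet the condition.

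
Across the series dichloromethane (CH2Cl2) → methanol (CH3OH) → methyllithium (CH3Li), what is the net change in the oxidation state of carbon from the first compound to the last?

Carbon oxidation states along the series — dichloromethane: 0, methanol: -2, methyllithium: -4.
Net change = -4 − (0) = -4.

-4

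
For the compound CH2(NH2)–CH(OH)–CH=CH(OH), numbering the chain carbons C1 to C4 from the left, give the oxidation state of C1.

Count +1 for every bond to an atom more electronegative than carbon and −1 for every bond to one less electronegative; C–C bonds are 0.
C1 has one bond to C (0), one bond to H (-1), one bond to H (-1), one bond to N (+1).
Oxidation state = 0 − 1 − 1 + 1 = -1.

-1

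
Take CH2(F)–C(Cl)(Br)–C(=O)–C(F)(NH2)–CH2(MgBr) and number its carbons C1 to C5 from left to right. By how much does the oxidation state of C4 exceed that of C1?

C4: 2C, 1N, 1F → 0 + 1 + 1 = +2
C1: 1C, 2H, 1F → 0 − 2 + 1 = -1
Difference: +2 − (-1) = +3.

+3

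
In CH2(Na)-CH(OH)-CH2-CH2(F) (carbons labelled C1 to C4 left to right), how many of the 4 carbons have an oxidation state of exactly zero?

Assign +1 per bond to O/N/halogen, −1 per bond to H or an electropositive element, and 0 per bond to carbon. Tallying each carbon:
C1: 1C, 2H, 1Na → 0 − 2 − 1 = -3
C2: 2C, 1H, 1O → 0 − 1 + 1 = 0
C3: 2C, 2H → 0 − 2 = -2
C4: 1C, 2H, 1F → 0 − 2 + 1 = -1
1 carbon (C2) meets the condition.

1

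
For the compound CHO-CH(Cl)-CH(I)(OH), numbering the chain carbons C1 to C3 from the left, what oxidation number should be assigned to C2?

0

Assign +1 per bond to O/N/halogen, −1 per bond to H or an electropositive element, and 0 per bond to carbon.
C2 has one bond to C (0), one bond to C (0), one bond to H (-1), one bond to Cl (+1).
Oxidation state = 0 + 0 − 1 + 1 = 0.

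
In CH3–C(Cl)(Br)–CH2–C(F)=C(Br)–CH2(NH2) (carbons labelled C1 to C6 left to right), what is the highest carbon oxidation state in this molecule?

Tallying each carbon's bonds:
C1: 1C, 3H → 0 − 3 = -3
C2: 2C, 1Cl, 1Br → 0 + 1 + 1 = +2
C3: 2C, 2H → 0 − 2 = -2
C4: 3C, 1F → 0 + 1 = +1
C5: 3C, 1Br → 0 + 1 = +1
C6: 1C, 2H, 1N → 0 − 2 + 1 = -1
The highest value is +2.

+2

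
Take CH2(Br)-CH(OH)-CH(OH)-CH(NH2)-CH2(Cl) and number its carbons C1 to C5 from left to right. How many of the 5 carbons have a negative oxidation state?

2

Tallying each carbon's bonds:
C1: 1C, 2H, 1Br → 0 − 2 + 1 = -1
C2: 2C, 1H, 1O → 0 − 1 + 1 = 0
C3: 2C, 1H, 1O → 0 − 1 + 1 = 0
C4: 2C, 1H, 1N → 0 − 1 + 1 = 0
C5: 1C, 2H, 1Cl → 0 − 2 + 1 = -1
2 carbons (C1, C5) meet the condition.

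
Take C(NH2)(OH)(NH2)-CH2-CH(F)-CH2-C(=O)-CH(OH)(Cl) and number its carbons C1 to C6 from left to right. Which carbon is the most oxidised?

Bonds to more-electronegative neighbours contribute +1 each, bonds to H or metals contribute −1 each, and C–C bonds contribute 0. Tallying each carbon:
C1: 1C, 1O, 2N → 0 + 1 + 2 = +3
C2: 2C, 2H → 0 − 2 = -2
C3: 2C, 1H, 1F → 0 − 1 + 1 = 0
C4: 2C, 2H → 0 − 2 = -2
C5: 2C, 2O → 0 + 2 = +2
C6: 1C, 1H, 1O, 1Cl → 0 − 1 + 1 + 1 = +1
The most oxidised carbon is C1 at +3.

C1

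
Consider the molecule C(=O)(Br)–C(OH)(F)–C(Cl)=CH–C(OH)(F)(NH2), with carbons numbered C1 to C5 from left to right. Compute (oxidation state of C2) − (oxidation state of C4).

C2: 2C, 1O, 1F → 0 + 1 + 1 = +2
C4: 3C, 1H → 0 − 1 = -1
Difference: +2 − (-1) = +3.

+3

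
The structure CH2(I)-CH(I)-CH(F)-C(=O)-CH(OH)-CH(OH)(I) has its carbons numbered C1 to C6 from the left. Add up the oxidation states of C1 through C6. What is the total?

Tallying each carbon's bonds:
C1: 1C, 2H, 1I → 0 − 2 + 1 = -1
C2: 2C, 1H, 1I → 0 − 1 + 1 = 0
C3: 2C, 1H, 1F → 0 − 1 + 1 = 0
C4: 2C, 2O → 0 + 2 = +2
C5: 2C, 1H, 1O → 0 − 1 + 1 = 0
C6: 1C, 1H, 1O, 1I → 0 − 1 + 1 + 1 = +1
Sum = -1 + 0 + 0 + 2 + 0 + 1 = +2.

+2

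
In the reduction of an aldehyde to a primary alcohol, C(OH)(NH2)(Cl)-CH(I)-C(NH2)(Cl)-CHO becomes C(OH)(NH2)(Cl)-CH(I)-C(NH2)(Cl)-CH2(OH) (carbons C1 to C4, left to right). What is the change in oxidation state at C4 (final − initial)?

Before: C4 has 1 bond to C, 1 bond to H, 2 bonds to O → oxidation state +1.
After: C4 has 1 bond to C, 2 bonds to H, 1 bond to O → oxidation state -1.
Δ = -1 − (+1) = -2, so this is a reduction at C4.

-2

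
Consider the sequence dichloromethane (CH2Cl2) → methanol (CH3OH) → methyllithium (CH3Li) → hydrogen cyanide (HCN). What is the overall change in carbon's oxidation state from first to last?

+2

Carbon oxidation states along the series — dichloromethane: 0, methanol: -2, methyllithium: -4, hydrogen cyanide: +2.
Net change = +2 − (0) = +2.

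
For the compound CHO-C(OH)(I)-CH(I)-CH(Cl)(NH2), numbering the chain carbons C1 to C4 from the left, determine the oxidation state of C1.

C1 has one bond to C (0), one bond to H (-1), a double bond to O (2×+1 = +2).
Oxidation state = 0 − 1 + 2 = +1.

+1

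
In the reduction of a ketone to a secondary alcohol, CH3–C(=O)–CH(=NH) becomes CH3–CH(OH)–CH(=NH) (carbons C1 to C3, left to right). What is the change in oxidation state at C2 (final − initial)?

Before: C2 has 2 bonds to C, 2 bonds to O → oxidation state +2.
After: C2 has 2 bonds to C, 1 bond to H, 1 bond to O → oxidation state 0.
Δ = 0 − (+2) = -2, so this is a reduction at C2.

-2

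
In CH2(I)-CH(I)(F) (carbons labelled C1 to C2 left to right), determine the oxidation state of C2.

+1

Assign +1 per bond to O/N/halogen, −1 per bond to H or an electropositive element, and 0 per bond to carbon.
C2 has one bond to C (0), one bond to I (+1), one bond to F (+1), one bond to H (-1).
Oxidation state = 0 + 1 + 1 − 1 = +1.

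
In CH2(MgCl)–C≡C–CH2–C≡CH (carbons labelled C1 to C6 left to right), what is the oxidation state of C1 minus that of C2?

-3

C1: 1C, 2H, 1Mg → 0 − 2 − 1 = -3
C2: 4C → 0 = 0
Difference: -3 − (0) = -3.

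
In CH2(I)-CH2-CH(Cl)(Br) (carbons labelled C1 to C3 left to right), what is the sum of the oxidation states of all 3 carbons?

-2

Tallying each carbon's bonds:
C1: 1C, 2H, 1I → 0 − 2 + 1 = -1
C2: 2C, 2H → 0 − 2 = -2
C3: 1C, 1H, 1Cl, 1Br → 0 − 1 + 1 + 1 = +1
Sum = -1 − 2 + 1 = -2.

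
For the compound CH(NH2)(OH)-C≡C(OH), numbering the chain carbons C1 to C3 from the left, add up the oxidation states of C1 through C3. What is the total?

Count +1 for every bond to an atom more electronegative than carbon and −1 for every bond to one less electronegative; C–C bonds are 0. Tallying each carbon:
C1: 1C, 1H, 1O, 1N → 0 − 1 + 1 + 1 = +1
C2: 4C → 0 = 0
C3: 3C, 1O → 0 + 1 = +1
Sum = +1 + 0 + 1 = +2.

+2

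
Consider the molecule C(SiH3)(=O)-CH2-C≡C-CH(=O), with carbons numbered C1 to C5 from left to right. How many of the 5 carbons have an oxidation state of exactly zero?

Count +1 for every bond to an atom more electronegative than carbon and −1 for every bond to one less electronegative; C–C bonds are 0. Tallying each carbon:
C1: 1C, 2O, 1Si → 0 + 2 − 1 = +1
C2: 2C, 2H → 0 − 2 = -2
C3: 4C → 0 = 0
C4: 4C → 0 = 0
C5: 1C, 1H, 2O → 0 − 1 + 2 = +1
2 carbons (C3, C4) meet the condition.

2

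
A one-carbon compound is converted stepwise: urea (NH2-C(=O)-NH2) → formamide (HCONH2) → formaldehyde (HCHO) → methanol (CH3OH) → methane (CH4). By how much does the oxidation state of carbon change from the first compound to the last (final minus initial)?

Carbon oxidation states along the series — urea: +4, formamide: +2, formaldehyde: 0, methanol: -2, methane: -4.
Net change = -4 − (+4) = -8.

-8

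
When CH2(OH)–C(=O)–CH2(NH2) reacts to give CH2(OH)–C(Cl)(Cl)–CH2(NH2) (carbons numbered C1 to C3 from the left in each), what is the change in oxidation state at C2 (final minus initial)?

0

Before: C2 has 2 bonds to C, 2 bonds to O → oxidation state +2.
After: C2 has 2 bonds to C, 2 bonds to Cl → oxidation state +2.
Δ = +2 − (+2) = 0, so no net redox change at C2.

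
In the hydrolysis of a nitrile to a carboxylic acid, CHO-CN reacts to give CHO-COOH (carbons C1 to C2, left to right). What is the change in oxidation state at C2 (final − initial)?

Before: C2 has 1 bond to C, 3 bonds to N → oxidation state +3.
After: C2 has 1 bond to C, 3 bonds to O → oxidation state +3.
Δ = +3 − (+3) = 0, so no net redox change at C2.

0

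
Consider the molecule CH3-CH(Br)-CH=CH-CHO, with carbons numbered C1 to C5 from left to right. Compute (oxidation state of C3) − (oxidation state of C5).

C3: 3C, 1H → 0 − 1 = -1
C5: 1C, 1H, 2O → 0 − 1 + 2 = +1
Difference: -1 − (+1) = -2.

-2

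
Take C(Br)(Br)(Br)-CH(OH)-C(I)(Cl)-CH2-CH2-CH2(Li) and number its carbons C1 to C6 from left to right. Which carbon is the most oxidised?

C1

Count +1 for every bond to an atom more electronegative than carbon and −1 for every bond to one less electronegative; C–C bonds are 0. Tallying each carbon:
C1: 1C, 3Br → 0 + 3 = +3
C2: 2C, 1H, 1O → 0 − 1 + 1 = 0
C3: 2C, 1Cl, 1I → 0 + 1 + 1 = +2
C4: 2C, 2H → 0 − 2 = -2
C5: 2C, 2H → 0 − 2 = -2
C6: 1C, 2H, 1Li → 0 − 2 − 1 = -3
The most oxidised carbon is C1 at +3.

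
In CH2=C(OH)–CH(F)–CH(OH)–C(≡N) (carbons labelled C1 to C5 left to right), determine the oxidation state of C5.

+3

Each bond to a more electronegative atom (O, N, halogen) counts +1, each bond to a less electronegative atom (H, metal, B, Si) counts −1, and each C–C bond counts 0.
C5 has one bond to C (0), a triple bond to N (3×+1 = +3).
Oxidation state = 0 + 3 = +3.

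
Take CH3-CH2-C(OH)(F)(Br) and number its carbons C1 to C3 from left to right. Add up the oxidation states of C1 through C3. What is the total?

Tallying each carbon's bonds:
C1: 1C, 3H → 0 − 3 = -3
C2: 2C, 2H → 0 − 2 = -2
C3: 1C, 1O, 1F, 1Br → 0 + 1 + 1 + 1 = +3
Sum = -3 − 2 + 3 = -2.

-2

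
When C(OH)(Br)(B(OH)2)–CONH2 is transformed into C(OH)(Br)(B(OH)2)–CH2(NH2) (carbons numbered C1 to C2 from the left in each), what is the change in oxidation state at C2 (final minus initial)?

-4

Before: C2 has 1 bond to C, 2 bonds to O, 1 bond to N → oxidation state +3.
After: C2 has 1 bond to C, 2 bonds to H, 1 bond to N → oxidation state -1.
Δ = -1 − (+3) = -4, so this is a reduction at C2.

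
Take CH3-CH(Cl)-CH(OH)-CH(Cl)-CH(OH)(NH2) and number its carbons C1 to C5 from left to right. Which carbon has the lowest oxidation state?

Tallying each carbon's bonds:
C1: 1C, 3H → 0 − 3 = -3
C2: 2C, 1H, 1Cl → 0 − 1 + 1 = 0
C3: 2C, 1H, 1O → 0 − 1 + 1 = 0
C4: 2C, 1H, 1Cl → 0 − 1 + 1 = 0
C5: 1C, 1H, 1O, 1N → 0 − 1 + 1 + 1 = +1
The most reduced carbon is C1 at -3.

C1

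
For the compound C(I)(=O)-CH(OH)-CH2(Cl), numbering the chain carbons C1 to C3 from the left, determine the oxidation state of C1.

Count +1 for every bond to an atom more electronegative than carbon and −1 for every bond to one less electronegative; C–C bonds are 0.
C1 has one bond to C (0), one bond to I (+1), a double bond to O (2×+1 = +2).
Oxidation state = 0 + 1 + 2 = +3.

+3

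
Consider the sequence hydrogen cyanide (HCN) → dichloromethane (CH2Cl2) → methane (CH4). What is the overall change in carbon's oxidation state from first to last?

-6

Carbon oxidation states along the series — hydrogen cyanide: +2, dichloromethane: 0, methane: -4.
Net change = -4 − (+2) = -6.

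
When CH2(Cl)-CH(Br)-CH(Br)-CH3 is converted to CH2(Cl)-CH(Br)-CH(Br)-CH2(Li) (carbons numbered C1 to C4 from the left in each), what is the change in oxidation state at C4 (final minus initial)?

0

Before: C4 has 1 bond to C, 3 bonds to H → oxidation state -3.
After: C4 has 1 bond to C, 2 bonds to H, 1 bond to Li → oxidation state -3.
Δ = -3 − (-3) = 0, so no net redox change at C4.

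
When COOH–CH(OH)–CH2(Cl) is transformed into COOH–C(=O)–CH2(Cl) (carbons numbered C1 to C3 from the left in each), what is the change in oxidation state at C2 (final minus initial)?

+2

Before: C2 has 2 bonds to C, 1 bond to H, 1 bond to O → oxidation state 0.
After: C2 has 2 bonds to C, 2 bonds to O → oxidation state +2.
Δ = +2 − (0) = +2, so this is an oxidation at C2.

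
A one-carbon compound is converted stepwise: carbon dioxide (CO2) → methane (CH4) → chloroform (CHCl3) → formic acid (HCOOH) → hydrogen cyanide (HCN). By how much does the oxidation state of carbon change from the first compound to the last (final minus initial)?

Carbon oxidation states along the series — carbon dioxide: +4, methane: -4, chloroform: +2, formic acid: +2, hydrogen cyanide: +2.
Net change = +2 − (+4) = -2.

-2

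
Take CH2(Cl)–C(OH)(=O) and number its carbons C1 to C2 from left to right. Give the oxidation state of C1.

-1

C1 has one bond to C (0), one bond to H (-1), one bond to Cl (+1), one bond to H (-1).
Oxidation state = 0 − 1 + 1 − 1 = -1.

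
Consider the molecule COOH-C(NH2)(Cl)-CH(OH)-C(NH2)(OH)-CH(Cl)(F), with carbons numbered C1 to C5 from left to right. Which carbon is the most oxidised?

C1

Tallying each carbon's bonds:
C1: 1C, 3O → 0 + 3 = +3
C2: 2C, 1N, 1Cl → 0 + 1 + 1 = +2
C3: 2C, 1H, 1O → 0 − 1 + 1 = 0
C4: 2C, 1O, 1N → 0 + 1 + 1 = +2
C5: 1C, 1H, 1F, 1Cl → 0 − 1 + 1 + 1 = +1
The most oxidised carbon is C1 at +3.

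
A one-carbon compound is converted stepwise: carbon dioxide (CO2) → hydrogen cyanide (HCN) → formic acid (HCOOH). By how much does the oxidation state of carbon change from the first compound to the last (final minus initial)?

-2

Carbon oxidation states along the series — carbon dioxide: +4, hydrogen cyanide: +2, formic acid: +2.
Net change = +2 − (+4) = -2.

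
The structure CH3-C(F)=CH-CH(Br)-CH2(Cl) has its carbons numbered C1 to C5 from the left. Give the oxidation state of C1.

-3

C1 has one bond to C (0), one bond to H (-1), one bond to H (-1), one bond to H (-1).
Oxidation state = 0 − 1 − 1 − 1 = -3.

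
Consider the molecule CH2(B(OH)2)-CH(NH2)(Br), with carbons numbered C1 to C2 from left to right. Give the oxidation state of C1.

-3

C1 has one bond to C (0), one bond to H (-1), one bond to H (-1), one bond to B (-1).
Oxidation state = 0 − 1 − 1 − 1 = -3.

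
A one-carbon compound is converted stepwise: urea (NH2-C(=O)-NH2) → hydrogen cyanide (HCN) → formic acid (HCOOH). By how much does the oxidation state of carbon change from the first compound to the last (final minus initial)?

-2

Carbon oxidation states along the series — urea: +4, hydrogen cyanide: +2, formic acid: +2.
Net change = +2 − (+4) = -2.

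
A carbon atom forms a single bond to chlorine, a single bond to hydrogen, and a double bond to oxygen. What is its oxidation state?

The carbon has one bond to Cl (+1), a double bond to O (2×+1 = +2), one bond to H (-1).
Oxidation state = +1 + 2 − 1 = +2.

+2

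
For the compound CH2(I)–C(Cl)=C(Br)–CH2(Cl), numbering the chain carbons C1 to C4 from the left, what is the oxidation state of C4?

C4 has one bond to C (0), one bond to H (-1), one bond to H (-1), one bond to Cl (+1).
Oxidation state = 0 − 1 − 1 + 1 = -1.

-1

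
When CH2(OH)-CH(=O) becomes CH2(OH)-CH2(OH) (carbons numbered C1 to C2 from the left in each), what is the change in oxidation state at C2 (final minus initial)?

-2

Before: C2 has 1 bond to C, 1 bond to H, 2 bonds to O → oxidation state +1.
After: C2 has 1 bond to C, 2 bonds to H, 1 bond to O → oxidation state -1.
Δ = -1 − (+1) = -2, so this is a reduction at C2.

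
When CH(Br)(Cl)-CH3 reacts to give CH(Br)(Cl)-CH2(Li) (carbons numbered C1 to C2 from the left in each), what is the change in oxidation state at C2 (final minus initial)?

Before: C2 has 1 bond to C, 3 bonds to H → oxidation state -3.
After: C2 has 1 bond to C, 2 bonds to H, 1 bond to Li → oxidation state -3.
Δ = -3 − (-3) = 0, so no net redox change at C2.

0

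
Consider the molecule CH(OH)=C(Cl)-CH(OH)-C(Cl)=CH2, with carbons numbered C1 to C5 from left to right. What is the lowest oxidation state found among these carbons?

Tallying each carbon's bonds:
C1: 2C, 1H, 1O → 0 − 1 + 1 = 0
C2: 3C, 1Cl → 0 + 1 = +1
C3: 2C, 1H, 1O → 0 − 1 + 1 = 0
C4: 3C, 1Cl → 0 + 1 = +1
C5: 2C, 2H → 0 − 2 = -2
The lowest value is -2.

-2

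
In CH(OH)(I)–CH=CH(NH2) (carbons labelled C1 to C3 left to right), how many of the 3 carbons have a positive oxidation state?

Each bond to a more electronegative atom (O, N, halogen) counts +1, each bond to a less electronegative atom (H, metal, B, Si) counts −1, and each C–C bond counts 0. Tallying each carbon:
C1: 1C, 1H, 1O, 1I → 0 − 1 + 1 + 1 = +1
C2: 3C, 1H → 0 − 1 = -1
C3: 2C, 1H, 1N → 0 − 1 + 1 = 0
1 carbon (C1) meets the condition.

1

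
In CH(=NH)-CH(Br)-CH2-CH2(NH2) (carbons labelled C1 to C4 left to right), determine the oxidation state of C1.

+1

Assign +1 per bond to O/N/halogen, −1 per bond to H or an electropositive element, and 0 per bond to carbon.
C1 has one bond to C (0), one bond to H (-1), a double bond to N (2×+1 = +2).
Oxidation state = 0 − 1 + 2 = +1.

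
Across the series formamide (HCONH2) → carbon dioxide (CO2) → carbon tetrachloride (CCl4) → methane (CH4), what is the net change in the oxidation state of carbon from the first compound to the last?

Carbon oxidation states along the series — formamide: +2, carbon dioxide: +4, carbon tetrachloride: +4, methane: -4.
Net change = -4 − (+2) = -6.

-6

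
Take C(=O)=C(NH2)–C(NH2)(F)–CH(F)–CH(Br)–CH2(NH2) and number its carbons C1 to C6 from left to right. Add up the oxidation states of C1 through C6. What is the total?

Bonds to more-electronegative neighbours contribute +1 each, bonds to H or metals contribute −1 each, and C–C bonds contribute 0. Tallying each carbon:
C1: 2C, 2O → 0 + 2 = +2
C2: 3C, 1N → 0 + 1 = +1
C3: 2C, 1N, 1F → 0 + 1 + 1 = +2
C4: 2C, 1H, 1F → 0 − 1 + 1 = 0
C5: 2C, 1H, 1Br → 0 − 1 + 1 = 0
C6: 1C, 2H, 1N → 0 − 2 + 1 = -1
Sum = +2 + 1 + 2 + 0 + 0 − 1 = +4.

+4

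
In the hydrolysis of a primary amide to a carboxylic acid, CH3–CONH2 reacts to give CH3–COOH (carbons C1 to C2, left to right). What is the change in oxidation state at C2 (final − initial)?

0

Before: C2 has 1 bond to C, 2 bonds to O, 1 bond to N → oxidation state +3.
After: C2 has 1 bond to C, 3 bonds to O → oxidation state +3.
Δ = +3 − (+3) = 0, so no net redox change at C2.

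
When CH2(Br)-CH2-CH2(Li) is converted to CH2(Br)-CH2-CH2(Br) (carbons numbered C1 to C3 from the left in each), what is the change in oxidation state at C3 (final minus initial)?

Before: C3 has 1 bond to C, 2 bonds to H, 1 bond to Li → oxidation state -3.
After: C3 has 1 bond to C, 2 bonds to H, 1 bond to Br → oxidation state -1.
Δ = -1 − (-3) = +2, so this is an oxidation at C3.

+2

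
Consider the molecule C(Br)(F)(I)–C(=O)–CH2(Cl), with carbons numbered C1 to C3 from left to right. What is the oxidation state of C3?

Bonds to more-electronegative neighbours contribute +1 each, bonds to H or metals contribute −1 each, and C–C bonds contribute 0.
C3 has one bond to C (0), one bond to H (-1), one bond to H (-1), one bond to Cl (+1).
Oxidation state = 0 − 1 − 1 + 1 = -1.

-1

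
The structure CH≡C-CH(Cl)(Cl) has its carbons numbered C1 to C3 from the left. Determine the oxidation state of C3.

+1

C3 has one bond to C (0), one bond to Cl (+1), one bond to Cl (+1), one bond to H (-1).
Oxidation state = 0 + 1 + 1 − 1 = +1.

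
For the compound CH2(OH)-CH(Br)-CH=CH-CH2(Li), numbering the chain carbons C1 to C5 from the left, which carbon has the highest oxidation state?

C2

Assign +1 per bond to O/N/halogen, −1 per bond to H or an electropositive element, and 0 per bond to carbon. Tallying each carbon:
C1: 1C, 2H, 1O → 0 − 2 + 1 = -1
C2: 2C, 1H, 1Br → 0 − 1 + 1 = 0
C3: 3C, 1H → 0 − 1 = -1
C4: 3C, 1H → 0 − 1 = -1
C5: 1C, 2H, 1Li → 0 − 2 − 1 = -3
The most oxidised carbon is C2 at 0.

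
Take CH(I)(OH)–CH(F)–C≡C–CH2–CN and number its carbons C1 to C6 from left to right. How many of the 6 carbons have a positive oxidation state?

2

Tallying each carbon's bonds:
C1: 1C, 1H, 1O, 1I → 0 − 1 + 1 + 1 = +1
C2: 2C, 1H, 1F → 0 − 1 + 1 = 0
C3: 4C → 0 = 0
C4: 4C → 0 = 0
C5: 2C, 2H → 0 − 2 = -2
C6: 1C, 3N → 0 + 3 = +3
2 carbons (C1, C6) meet the condition.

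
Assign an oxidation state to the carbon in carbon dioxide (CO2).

+4

The carbon has a double bond to O (2×+1 = +2), a double bond to O (2×+1 = +2).
Oxidation state = +2 + 2 = +4.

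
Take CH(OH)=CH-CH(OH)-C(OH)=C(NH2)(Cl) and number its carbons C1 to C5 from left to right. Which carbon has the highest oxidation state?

C5

Tallying each carbon's bonds:
C1: 2C, 1H, 1O → 0 − 1 + 1 = 0
C2: 3C, 1H → 0 − 1 = -1
C3: 2C, 1H, 1O → 0 − 1 + 1 = 0
C4: 3C, 1O → 0 + 1 = +1
C5: 2C, 1N, 1Cl → 0 + 1 + 1 = +2
The most oxidised carbon is C5 at +2.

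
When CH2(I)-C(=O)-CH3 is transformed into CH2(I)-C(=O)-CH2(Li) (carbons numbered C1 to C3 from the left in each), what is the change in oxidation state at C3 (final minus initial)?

0

Before: C3 has 1 bond to C, 3 bonds to H → oxidation state -3.
After: C3 has 1 bond to C, 2 bonds to H, 1 bond to Li → oxidation state -3.
Δ = -3 − (-3) = 0, so no net redox change at C3.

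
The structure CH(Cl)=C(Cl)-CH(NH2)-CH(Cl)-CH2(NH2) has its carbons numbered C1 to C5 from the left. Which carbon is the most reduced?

Bonds to more-electronegative neighbours contribute +1 each, bonds to H or metals contribute −1 each, and C–C bonds contribute 0. Tallying each carbon:
C1: 2C, 1H, 1Cl → 0 − 1 + 1 = 0
C2: 3C, 1Cl → 0 + 1 = +1
C3: 2C, 1H, 1N → 0 − 1 + 1 = 0
C4: 2C, 1H, 1Cl → 0 − 1 + 1 = 0
C5: 1C, 2H, 1N → 0 − 2 + 1 = -1
The most reduced carbon is C5 at -1.

C5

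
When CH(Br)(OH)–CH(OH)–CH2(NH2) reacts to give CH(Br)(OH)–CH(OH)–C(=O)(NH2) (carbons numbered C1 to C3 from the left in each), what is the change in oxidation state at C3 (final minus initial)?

Before: C3 has 1 bond to C, 2 bonds to H, 1 bond to N → oxidation state -1.
After: C3 has 1 bond to C, 2 bonds to O, 1 bond to N → oxidation state +3.
Δ = +3 − (-1) = +4, so this is an oxidation at C3.

+4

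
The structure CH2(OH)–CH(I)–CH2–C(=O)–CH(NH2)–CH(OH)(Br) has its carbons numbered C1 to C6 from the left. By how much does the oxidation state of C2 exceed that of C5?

C2: 2C, 1H, 1I → 0 − 1 + 1 = 0
C5: 2C, 1H, 1N → 0 − 1 + 1 = 0
Difference: 0 − (0) = 0.

0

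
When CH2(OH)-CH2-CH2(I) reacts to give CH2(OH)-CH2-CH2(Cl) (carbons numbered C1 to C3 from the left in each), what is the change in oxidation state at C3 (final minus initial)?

Before: C3 has 1 bond to C, 2 bonds to H, 1 bond to I → oxidation state -1.
After: C3 has 1 bond to C, 2 bonds to H, 1 bond to Cl → oxidation state -1.
Δ = -1 − (-1) = 0, so no net redox change at C3.

0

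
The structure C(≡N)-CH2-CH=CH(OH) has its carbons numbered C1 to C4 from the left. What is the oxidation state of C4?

Each bond to a more electronegative atom (O, N, halogen) counts +1, each bond to a less electronegative atom (H, metal, B, Si) counts −1, and each C–C bond counts 0.
C4 has a double bond to C (2×0 = 0), one bond to H (-1), one bond to O (+1).
Oxidation state = 0 − 1 + 1 = 0.

0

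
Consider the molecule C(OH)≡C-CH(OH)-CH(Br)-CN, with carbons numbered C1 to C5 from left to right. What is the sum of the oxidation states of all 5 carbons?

+4

Bonds to more-electronegative neighbours contribute +1 each, bonds to H or metals contribute −1 each, and C–C bonds contribute 0. Tallying each carbon:
C1: 3C, 1O → 0 + 1 = +1
C2: 4C → 0 = 0
C3: 2C, 1H, 1O → 0 − 1 + 1 = 0
C4: 2C, 1H, 1Br → 0 − 1 + 1 = 0
C5: 1C, 3N → 0 + 3 = +3
Sum = +1 + 0 + 0 + 0 + 3 = +4.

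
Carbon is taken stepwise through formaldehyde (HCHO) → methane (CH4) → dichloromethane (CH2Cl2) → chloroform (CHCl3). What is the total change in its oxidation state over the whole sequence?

+2

Carbon oxidation states along the series — formaldehyde: 0, methane: -4, dichloromethane: 0, chloroform: +2.
Net change = +2 − (0) = +2.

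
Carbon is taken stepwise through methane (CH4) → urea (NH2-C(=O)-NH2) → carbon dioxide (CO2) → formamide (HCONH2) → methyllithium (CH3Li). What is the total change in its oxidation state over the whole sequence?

Carbon oxidation states along the series — methane: -4, urea: +4, carbon dioxide: +4, formamide: +2, methyllithium: -4.
Net change = -4 − (-4) = 0.

0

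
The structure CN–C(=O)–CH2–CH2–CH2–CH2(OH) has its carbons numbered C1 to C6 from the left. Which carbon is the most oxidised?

C1

Tallying each carbon's bonds:
C1: 1C, 3N → 0 + 3 = +3
C2: 2C, 2O → 0 + 2 = +2
C3: 2C, 2H → 0 − 2 = -2
C4: 2C, 2H → 0 − 2 = -2
C5: 2C, 2H → 0 − 2 = -2
C6: 1C, 2H, 1O → 0 − 2 + 1 = -1
The most oxidised carbon is C1 at +3.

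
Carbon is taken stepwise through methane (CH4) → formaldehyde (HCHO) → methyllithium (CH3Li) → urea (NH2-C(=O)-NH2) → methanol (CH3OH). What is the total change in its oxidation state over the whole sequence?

Carbon oxidation states along the series — methane: -4, formaldehyde: 0, methyllithium: -4, urea: +4, methanol: -2.
Net change = -2 − (-4) = +2.

+2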